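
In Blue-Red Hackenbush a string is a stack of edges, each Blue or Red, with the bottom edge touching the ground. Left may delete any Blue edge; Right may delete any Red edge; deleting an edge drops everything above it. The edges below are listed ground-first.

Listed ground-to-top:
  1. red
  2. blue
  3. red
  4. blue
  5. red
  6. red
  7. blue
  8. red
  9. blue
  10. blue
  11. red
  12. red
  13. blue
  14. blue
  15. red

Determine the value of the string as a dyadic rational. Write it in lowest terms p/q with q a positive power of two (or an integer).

-11571/16384

Prefix values for red blue red blue red red blue red blue blue red red blue blue red via {L|R} + simplicity:
G_1 [r]  L=[none]  R=[0]  gives -1
G_2 [rb]  L=[-1]  R=[0]  gives -1/2
G_3 [rbr]  L=[-1]  R=[-1/2,0]  gives -3/4
G_4 [rbrb]  L=[-1,-3/4]  R=[-1/2,0]  gives -5/8
G_5 [rbrbr]  L=[-1,-3/4]  R=[-5/8,-1/2,0]  gives -11/16
G_6 [rbrbrr]  L=[-1,-3/4]  R=[-11/16,-5/8,-1/2,0]  gives -23/32
G_7 [rbrbrrb]  L=[-1,-3/4,-23/32]  R=[-11/16,-5/8,-1/2,0]  gives -45/64
G_8 [rbrbrrbr]  L=[-1,-3/4,-23/32]  R=[-45/64,-11/16,-5/8,-1/2,0]  gives -91/128
G_9 [rbrbrrbrb]  L=[-1,-3/4,-23/32,-91/128]  R=[-45/64,-11/16,-5/8,-1/2,0]  gives -181/256
G_10 [rbrbrrbrbb]  L=[-1,-3/4,-23/32,-91/128,-181/256]  R=[-45/64,-11/16,-5/8,-1/2,0]  gives -361/512
G_11 [rbrbrrbrbbr]  L=[-1,-3/4,-23/32,-91/128,-181/256]  R=[-361/512,-45/64,-11/16,-5/8,-1/2,0]  gives -723/1024
G_12 [rbrbrrbrbbrr]  L=[-1,-3/4,-23/32,-91/128,-181/256]  R=[-723/1024,-361/512,-45/64,-11/16,-5/8,-1/2,0]  gives -1447/2048
G_13 [rbrbrrbrbbrrb]  L=[-1,-3/4,-23/32,-91/128,-181/256,-1447/2048]  R=[-723/1024,-361/512,-45/64,-11/16,-5/8,-1/2,0]  gives -2893/4096
G_14 [rbrbrrbrbbrrbb]  L=[-1,-3/4,-23/32,-91/128,-181/256,-1447/2048,-2893/4096]  R=[-723/1024,-361/512,-45/64,-11/16,-5/8,-1/2,0]  gives -5785/8192
G_15 [rbrbrrbrbbrrbbr]  L=[-1,-3/4,-23/32,-91/128,-181/256,-1447/2048,-2893/4096]  R=[-5785/8192,-723/1024,-361/512,-45/64,-11/16,-5/8,-1/2,0]  gives -11571/16384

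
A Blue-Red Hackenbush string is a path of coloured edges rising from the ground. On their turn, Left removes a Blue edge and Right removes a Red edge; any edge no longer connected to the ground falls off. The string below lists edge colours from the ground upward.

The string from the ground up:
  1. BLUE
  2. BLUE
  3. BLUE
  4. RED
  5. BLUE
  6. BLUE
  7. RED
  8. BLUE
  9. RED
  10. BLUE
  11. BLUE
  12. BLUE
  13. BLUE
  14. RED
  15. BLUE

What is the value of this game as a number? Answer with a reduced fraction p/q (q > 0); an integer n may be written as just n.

11643/4096

val(B) = { 0 |  } => 1
val(BB) = { 0 1 |  } => 2
val(BBB) = { 0 1 2 |  } => 3
val(BBBR) = { 0 1 2 | 3 } => 5/2
val(BBBRB) = { 0 1 2 5/2 | 3 } => 11/4
val(BBBRBB) = { 0 1 2 5/2 11/4 | 3 } => 23/8
val(BBBRBBR) = { 0 1 2 5/2 11/4 | 23/8 3 } => 45/16
val(BBBRBBRB) = { 0 1 2 5/2 11/4 45/16 | 23/8 3 } => 91/32
val(BBBRBBRBR) = { 0 1 2 5/2 11/4 45/16 | 91/32 23/8 3 } => 181/64
val(BBBRBBRBRB) = { 0 1 2 5/2 11/4 45/16 181/64 | 91/32 23/8 3 } => 363/128
val(BBBRBBRBRBB) = { 0 1 2 5/2 11/4 45/16 181/64 363/128 | 91/32 23/8 3 } => 727/256
val(BBBRBBRBRBBB) = { 0 1 2 5/2 11/4 45/16 181/64 363/128 727/256 | 91/32 23/8 3 } => 1455/512
val(BBBRBBRBRBBBB) = { 0 1 2 5/2 11/4 45/16 181/64 363/128 727/256 1455/512 | 91/32 23/8 3 } => 2911/1024
val(BBBRBBRBRBBBBR) = { 0 1 2 5/2 11/4 45/16 181/64 363/128 727/256 1455/512 | 2911/1024 91/32 23/8 3 } => 5821/2048
val(BBBRBBRBRBBBBRB) = { 0 1 2 5/2 11/4 45/16 181/64 363/128 727/256 1455/512 5821/2048 | 2911/1024 91/32 23/8 3 } => 11643/4096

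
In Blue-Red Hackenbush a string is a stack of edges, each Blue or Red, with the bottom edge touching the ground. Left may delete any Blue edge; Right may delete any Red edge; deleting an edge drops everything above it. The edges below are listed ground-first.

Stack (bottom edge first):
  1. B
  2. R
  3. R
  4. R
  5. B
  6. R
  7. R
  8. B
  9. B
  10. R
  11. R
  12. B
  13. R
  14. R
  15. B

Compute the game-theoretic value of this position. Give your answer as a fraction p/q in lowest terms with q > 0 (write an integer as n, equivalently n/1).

2451/16384

Recurse on prefixes of the 15-edge string B R R R B R R B B R R B R R B:
edge 1 of 15 (B): { 0 | ∅ } => 1
edge 2 of 15 (R): { 0 | 1 } => 1/2
edge 3 of 15 (R): { 0 | 1/2,1 } => 1/4
edge 4 of 15 (R): { 0 | 1/4,1/2,1 } => 1/8
edge 5 of 15 (B): { 0,1/8 | 1/4,1/2,1 } => 3/16
edge 6 of 15 (R): { 0,1/8 | 3/16,1/4,1/2,1 } => 5/32
edge 7 of 15 (R): { 0,1/8 | 5/32,3/16,1/4,1/2,1 } => 9/64
edge 8 of 15 (B): { 0,1/8,9/64 | 5/32,3/16,1/4,1/2,1 } => 19/128
edge 9 of 15 (B): { 0,1/8,9/64,19/128 | 5/32,3/16,1/4,1/2,1 } => 39/256
edge 10 of 15 (R): { 0,1/8,9/64,19/128 | 39/256,5/32,3/16,1/4,1/2,1 } => 77/512
edge 11 of 15 (R): { 0,1/8,9/64,19/128 | 77/512,39/256,5/32,3/16,1/4,1/2,1 } => 153/1024
edge 12 of 15 (B): { 0,1/8,9/64,19/128,153/1024 | 77/512,39/256,5/32,3/16,1/4,1/2,1 } => 307/2048
edge 13 of 15 (R): { 0,1/8,9/64,19/128,153/1024 | 307/2048,77/512,39/256,5/32,3/16,1/4,1/2,1 } => 613/4096
edge 14 of 15 (R): { 0,1/8,9/64,19/128,153/1024 | 613/4096,307/2048,77/512,39/256,5/32,3/16,1/4,1/2,1 } => 1225/8192
edge 15 of 15 (B): { 0,1/8,9/64,19/128,153/1024,1225/8192 | 613/4096,307/2048,77/512,39/256,5/32,3/16,1/4,1/2,1 } => 2451/16384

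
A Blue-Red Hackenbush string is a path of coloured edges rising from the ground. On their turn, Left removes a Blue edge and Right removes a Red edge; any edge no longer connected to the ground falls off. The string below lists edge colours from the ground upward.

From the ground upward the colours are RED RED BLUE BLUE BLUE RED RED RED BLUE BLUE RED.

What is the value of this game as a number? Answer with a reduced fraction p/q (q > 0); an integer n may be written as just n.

Recurse on prefixes of the 11-edge string RED RED BLUE BLUE BLUE RED RED RED BLUE BLUE RED:
G(R) = {  | 0 } gives -1
G(RR) = {  | -1,0 } gives -2
G(RRB) = { -2 | -1,0 } gives -3/2
G(RRBB) = { -2,-3/2 | -1,0 } gives -5/4
G(RRBBB) = { -2,-3/2,-5/4 | -1,0 } gives -9/8
G(RRBBBR) = { -2,-3/2,-5/4 | -9/8,-1,0 } gives -19/16
G(RRBBBRR) = { -2,-3/2,-5/4 | -19/16,-9/8,-1,0 } gives -39/32
G(RRBBBRRR) = { -2,-3/2,-5/4 | -39/32,-19/16,-9/8,-1,0 } gives -79/64
G(RRBBBRRRB) = { -2,-3/2,-5/4,-79/64 | -39/32,-19/16,-9/8,-1,0 } gives -157/128
G(RRBBBRRRBB) = { -2,-3/2,-5/4,-79/64,-157/128 | -39/32,-19/16,-9/8,-1,0 } gives -313/256
G(RRBBBRRRBBR) = { -2,-3/2,-5/4,-79/64,-157/128 | -313/256,-39/32,-19/16,-9/8,-1,0 } gives -627/512

-627/512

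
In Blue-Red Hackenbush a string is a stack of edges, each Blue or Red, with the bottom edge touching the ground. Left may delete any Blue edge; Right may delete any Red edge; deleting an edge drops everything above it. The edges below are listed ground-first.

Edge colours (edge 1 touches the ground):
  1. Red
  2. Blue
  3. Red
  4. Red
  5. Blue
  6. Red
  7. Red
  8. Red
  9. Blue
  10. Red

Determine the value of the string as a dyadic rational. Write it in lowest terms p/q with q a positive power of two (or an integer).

1 of 10 · R · max L −∞ · min R 0 ⇒ -1
2 of 10 · RB · max L -1 · min R 0 ⇒ -1/2
3 of 10 · RBR · max L -1 · min R -1/2 ⇒ -3/4
4 of 10 · RBRR · max L -1 · min R -3/4 ⇒ -7/8
5 of 10 · RBRRB · max L -7/8 · min R -3/4 ⇒ -13/16
6 of 10 · RBRRBR · max L -7/8 · min R -13/16 ⇒ -27/32
7 of 10 · RBRRBRR · max L -7/8 · min R -27/32 ⇒ -55/64
8 of 10 · RBRRBRRR · max L -7/8 · min R -55/64 ⇒ -111/128
9 of 10 · RBRRBRRRB · max L -111/128 · min R -55/64 ⇒ -221/256
10 of 10 · RBRRBRRRBR · max L -111/128 · min R -221/256 ⇒ -443/512

-443/512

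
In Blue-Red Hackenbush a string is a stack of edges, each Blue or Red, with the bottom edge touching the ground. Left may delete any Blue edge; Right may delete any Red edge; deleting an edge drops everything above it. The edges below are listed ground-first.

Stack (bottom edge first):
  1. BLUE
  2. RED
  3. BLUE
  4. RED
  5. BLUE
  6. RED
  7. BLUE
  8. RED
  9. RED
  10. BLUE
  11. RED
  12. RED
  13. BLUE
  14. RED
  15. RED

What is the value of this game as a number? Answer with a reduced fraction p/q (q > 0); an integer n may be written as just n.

10825/16384

B: Left { 0 }, Right { · } → simplest 1
BR: Left { 0 }, Right { 1 } → simplest 1/2
BRB: Left { 0 1/2 }, Right { 1 } → simplest 3/4
BRBR: Left { 0 1/2 }, Right { 3/4 1 } → simplest 5/8
BRBRB: Left { 0 1/2 5/8 }, Right { 3/4 1 } → simplest 11/16
BRBRBR: Left { 0 1/2 5/8 }, Right { 11/16 3/4 1 } → simplest 21/32
BRBRBRB: Left { 0 1/2 5/8 21/32 }, Right { 11/16 3/4 1 } → simplest 43/64
BRBRBRBR: Left { 0 1/2 5/8 21/32 }, Right { 43/64 11/16 3/4 1 } → simplest 85/128
BRBRBRBRR: Left { 0 1/2 5/8 21/32 }, Right { 85/128 43/64 11/16 3/4 1 } → simplest 169/256
BRBRBRBRRB: Left { 0 1/2 5/8 21/32 169/256 }, Right { 85/128 43/64 11/16 3/4 1 } → simplest 339/512
BRBRBRBRRBR: Left { 0 1/2 5/8 21/32 169/256 }, Right { 339/512 85/128 43/64 11/16 3/4 1 } → simplest 677/1024
BRBRBRBRRBRR: Left { 0 1/2 5/8 21/32 169/256 }, Right { 677/1024 339/512 85/128 43/64 11/16 3/4 1 } → simplest 1353/2048
BRBRBRBRRBRRB: Left { 0 1/2 5/8 21/32 169/256 1353/2048 }, Right { 677/1024 339/512 85/128 43/64 11/16 3/4 1 } → simplest 2707/4096
BRBRBRBRRBRRBR: Left { 0 1/2 5/8 21/32 169/256 1353/2048 }, Right { 2707/4096 677/1024 339/512 85/128 43/64 11/16 3/4 1 } → simplest 5413/8192
BRBRBRBRRBRRBRR: Left { 0 1/2 5/8 21/32 169/256 1353/2048 }, Right { 5413/8192 2707/4096 677/1024 339/512 85/128 43/64 11/16 3/4 1 } → simplest 10825/16384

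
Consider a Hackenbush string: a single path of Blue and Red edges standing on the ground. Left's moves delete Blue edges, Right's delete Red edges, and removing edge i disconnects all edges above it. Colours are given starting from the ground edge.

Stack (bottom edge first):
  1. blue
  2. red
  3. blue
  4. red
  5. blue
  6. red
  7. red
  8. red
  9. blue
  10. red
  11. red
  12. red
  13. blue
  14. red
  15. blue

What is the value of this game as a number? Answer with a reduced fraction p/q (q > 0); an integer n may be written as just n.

10379/16384

edge 1 of 15 (blue): { 0 | (no moves) } -> 1
edge 2 of 15 (red): { 0 | 1 } -> 1/2
edge 3 of 15 (blue): { 0,1/2 | 1 } -> 3/4
edge 4 of 15 (red): { 0,1/2 | 3/4,1 } -> 5/8
edge 5 of 15 (blue): { 0,1/2,5/8 | 3/4,1 } -> 11/16
edge 6 of 15 (red): { 0,1/2,5/8 | 11/16,3/4,1 } -> 21/32
edge 7 of 15 (red): { 0,1/2,5/8 | 21/32,11/16,3/4,1 } -> 41/64
edge 8 of 15 (red): { 0,1/2,5/8 | 41/64,21/32,11/16,3/4,1 } -> 81/128
edge 9 of 15 (blue): { 0,1/2,5/8,81/128 | 41/64,21/32,11/16,3/4,1 } -> 163/256
edge 10 of 15 (red): { 0,1/2,5/8,81/128 | 163/256,41/64,21/32,11/16,3/4,1 } -> 325/512
edge 11 of 15 (red): { 0,1/2,5/8,81/128 | 325/512,163/256,41/64,21/32,11/16,3/4,1 } -> 649/1024
edge 12 of 15 (red): { 0,1/2,5/8,81/128 | 649/1024,325/512,163/256,41/64,21/32,11/16,3/4,1 } -> 1297/2048
edge 13 of 15 (blue): { 0,1/2,5/8,81/128,1297/2048 | 649/1024,325/512,163/256,41/64,21/32,11/16,3/4,1 } -> 2595/4096
edge 14 of 15 (red): { 0,1/2,5/8,81/128,1297/2048 | 2595/4096,649/1024,325/512,163/256,41/64,21/32,11/16,3/4,1 } -> 5189/8192
edge 15 of 15 (blue): { 0,1/2,5/8,81/128,1297/2048,5189/8192 | 2595/4096,649/1024,325/512,163/256,41/64,21/32,11/16,3/4,1 } -> 10379/16384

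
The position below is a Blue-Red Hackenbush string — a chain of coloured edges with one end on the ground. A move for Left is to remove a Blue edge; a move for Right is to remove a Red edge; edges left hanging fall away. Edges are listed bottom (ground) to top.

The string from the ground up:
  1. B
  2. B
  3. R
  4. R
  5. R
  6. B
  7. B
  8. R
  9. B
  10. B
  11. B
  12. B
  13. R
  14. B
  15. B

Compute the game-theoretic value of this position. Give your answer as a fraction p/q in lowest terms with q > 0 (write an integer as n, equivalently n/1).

9975/8192

1 of 15 · B · max L 0 · min R +∞ so 1
2 of 15 · BB · max L 1 · min R +∞ so 2
3 of 15 · BBR · max L 1 · min R 2 so 3/2
4 of 15 · BBRR · max L 1 · min R 3/2 so 5/4
5 of 15 · BBRRR · max L 1 · min R 5/4 so 9/8
6 of 15 · BBRRRB · max L 9/8 · min R 5/4 so 19/16
7 of 15 · BBRRRBB · max L 19/16 · min R 5/4 so 39/32
8 of 15 · BBRRRBBR · max L 19/16 · min R 39/32 so 77/64
9 of 15 · BBRRRBBRB · max L 77/64 · min R 39/32 so 155/128
10 of 15 · BBRRRBBRBB · max L 155/128 · min R 39/32 so 311/256
11 of 15 · BBRRRBBRBBB · max L 311/256 · min R 39/32 so 623/512
12 of 15 · BBRRRBBRBBBB · max L 623/512 · min R 39/32 so 1247/1024
13 of 15 · BBRRRBBRBBBBR · max L 623/512 · min R 1247/1024 so 2493/2048
14 of 15 · BBRRRBBRBBBBRB · max L 2493/2048 · min R 1247/1024 so 4987/4096
15 of 15 · BBRRRBBRBBBBRBB · max L 4987/4096 · min R 1247/1024 so 9975/8192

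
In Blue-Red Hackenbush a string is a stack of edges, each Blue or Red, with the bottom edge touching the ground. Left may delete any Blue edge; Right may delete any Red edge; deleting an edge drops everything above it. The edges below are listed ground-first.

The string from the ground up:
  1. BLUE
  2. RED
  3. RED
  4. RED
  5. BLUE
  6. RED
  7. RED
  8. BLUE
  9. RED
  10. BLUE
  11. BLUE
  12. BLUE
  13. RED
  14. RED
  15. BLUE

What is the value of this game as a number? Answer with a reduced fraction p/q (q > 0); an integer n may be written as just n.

Prefix values for BLUE RED RED RED BLUE RED RED BLUE RED BLUE BLUE BLUE RED RED BLUE via {L|R} + simplicity:
val(B) = { 0 | — } — 1
val(BR) = { 0 | 1 } — 1/2
val(BRR) = { 0 | 1/2,1 } — 1/4
val(BRRR) = { 0 | 1/4,1/2,1 } — 1/8
val(BRRRB) = { 0,1/8 | 1/4,1/2,1 } — 3/16
val(BRRRBR) = { 0,1/8 | 3/16,1/4,1/2,1 } — 5/32
val(BRRRBRR) = { 0,1/8 | 5/32,3/16,1/4,1/2,1 } — 9/64
val(BRRRBRRB) = { 0,1/8,9/64 | 5/32,3/16,1/4,1/2,1 } — 19/128
val(BRRRBRRBR) = { 0,1/8,9/64 | 19/128,5/32,3/16,1/4,1/2,1 } — 37/256
val(BRRRBRRBRB) = { 0,1/8,9/64,37/256 | 19/128,5/32,3/16,1/4,1/2,1 } — 75/512
val(BRRRBRRBRBB) = { 0,1/8,9/64,37/256,75/512 | 19/128,5/32,3/16,1/4,1/2,1 } — 151/1024
val(BRRRBRRBRBBB) = { 0,1/8,9/64,37/256,75/512,151/1024 | 19/128,5/32,3/16,1/4,1/2,1 } — 303/2048
val(BRRRBRRBRBBBR) = { 0,1/8,9/64,37/256,75/512,151/1024 | 303/2048,19/128,5/32,3/16,1/4,1/2,1 } — 605/4096
val(BRRRBRRBRBBBRR) = { 0,1/8,9/64,37/256,75/512,151/1024 | 605/4096,303/2048,19/128,5/32,3/16,1/4,1/2,1 } — 1209/8192
val(BRRRBRRBRBBBRRB) = { 0,1/8,9/64,37/256,75/512,151/1024,1209/8192 | 605/4096,303/2048,19/128,5/32,3/16,1/4,1/2,1 } — 2419/16384

2419/16384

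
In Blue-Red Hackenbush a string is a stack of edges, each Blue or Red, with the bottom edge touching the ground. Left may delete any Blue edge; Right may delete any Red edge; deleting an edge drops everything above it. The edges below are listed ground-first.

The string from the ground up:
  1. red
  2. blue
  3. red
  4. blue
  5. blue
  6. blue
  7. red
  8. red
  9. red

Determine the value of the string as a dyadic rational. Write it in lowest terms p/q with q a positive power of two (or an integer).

-143/256

Prefix values for red blue red blue blue blue red red red via {L|R} + simplicity:
1 of 9 · r · max L −∞ · min R 0 — -1
2 of 9 · rb · max L -1 · min R 0 — -1/2
3 of 9 · rbr · max L -1 · min R -1/2 — -3/4
4 of 9 · rbrb · max L -3/4 · min R -1/2 — -5/8
5 of 9 · rbrbb · max L -5/8 · min R -1/2 — -9/16
6 of 9 · rbrbbb · max L -9/16 · min R -1/2 — -17/32
7 of 9 · rbrbbbr · max L -9/16 · min R -17/32 — -35/64
8 of 9 · rbrbbbrr · max L -9/16 · min R -35/64 — -71/128
9 of 9 · rbrbbbrrr · max L -9/16 · min R -71/128 — -143/256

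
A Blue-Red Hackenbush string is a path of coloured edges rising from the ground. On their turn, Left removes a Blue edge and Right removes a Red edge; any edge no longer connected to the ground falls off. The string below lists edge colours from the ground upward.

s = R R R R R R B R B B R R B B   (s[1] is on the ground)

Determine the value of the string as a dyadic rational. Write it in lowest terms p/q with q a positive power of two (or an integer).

Recurse on prefixes of the 14-edge string R R R R R R B R B B R R B B:
G(R) = { · | 0 } = -1
G(RR) = { · | -1,0 } = -2
G(RRR) = { · | -2,-1,0 } = -3
G(RRRR) = { · | -3,-2,-1,0 } = -4
G(RRRRR) = { · | -4,-3,-2,-1,0 } = -5
G(RRRRRR) = { · | -5,-4,-3,-2,-1,0 } = -6
G(RRRRRRB) = { -6 | -5,-4,-3,-2,-1,0 } = -11/2
G(RRRRRRBR) = { -6 | -11/2,-5,-4,-3,-2,-1,0 } = -23/4
G(RRRRRRBRB) = { -6,-23/4 | -11/2,-5,-4,-3,-2,-1,0 } = -45/8
G(RRRRRRBRBB) = { -6,-23/4,-45/8 | -11/2,-5,-4,-3,-2,-1,0 } = -89/16
G(RRRRRRBRBBR) = { -6,-23/4,-45/8 | -89/16,-11/2,-5,-4,-3,-2,-1,0 } = -179/32
G(RRRRRRBRBBRR) = { -6,-23/4,-45/8 | -179/32,-89/16,-11/2,-5,-4,-3,-2,-1,0 } = -359/64
G(RRRRRRBRBBRRB) = { -6,-23/4,-45/8,-359/64 | -179/32,-89/16,-11/2,-5,-4,-3,-2,-1,0 } = -717/128
G(RRRRRRBRBBRRBB) = { -6,-23/4,-45/8,-359/64,-717/128 | -179/32,-89/16,-11/2,-5,-4,-3,-2,-1,0 } = -1433/256

-1433/256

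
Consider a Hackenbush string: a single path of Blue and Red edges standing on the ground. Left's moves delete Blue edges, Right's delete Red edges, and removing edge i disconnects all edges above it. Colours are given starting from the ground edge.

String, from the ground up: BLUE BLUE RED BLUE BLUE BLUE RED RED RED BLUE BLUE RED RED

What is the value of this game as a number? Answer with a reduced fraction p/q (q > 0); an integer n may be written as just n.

3865/2048

Prefix values for BLUE BLUE RED BLUE BLUE BLUE RED RED RED BLUE BLUE RED RED via {L|R} + simplicity:
B: Left { 0 }, Right {  } = simplest 1
BB: Left { 0 1 }, Right {  } = simplest 2
BBR: Left { 0 1 }, Right { 2 } = simplest 3/2
BBRB: Left { 0 1 3/2 }, Right { 2 } = simplest 7/4
BBRBB: Left { 0 1 3/2 7/4 }, Right { 2 } = simplest 15/8
BBRBBB: Left { 0 1 3/2 7/4 15/8 }, Right { 2 } = simplest 31/16
BBRBBBR: Left { 0 1 3/2 7/4 15/8 }, Right { 31/16 2 } = simplest 61/32
BBRBBBRR: Left { 0 1 3/2 7/4 15/8 }, Right { 61/32 31/16 2 } = simplest 121/64
BBRBBBRRR: Left { 0 1 3/2 7/4 15/8 }, Right { 121/64 61/32 31/16 2 } = simplest 241/128
BBRBBBRRRB: Left { 0 1 3/2 7/4 15/8 241/128 }, Right { 121/64 61/32 31/16 2 } = simplest 483/256
BBRBBBRRRBB: Left { 0 1 3/2 7/4 15/8 241/128 483/256 }, Right { 121/64 61/32 31/16 2 } = simplest 967/512
BBRBBBRRRBBR: Left { 0 1 3/2 7/4 15/8 241/128 483/256 }, Right { 967/512 121/64 61/32 31/16 2 } = simplest 1933/1024
BBRBBBRRRBBRR: Left { 0 1 3/2 7/4 15/8 241/128 483/256 }, Right { 1933/1024 967/512 121/64 61/32 31/16 2 } = simplest 3865/2048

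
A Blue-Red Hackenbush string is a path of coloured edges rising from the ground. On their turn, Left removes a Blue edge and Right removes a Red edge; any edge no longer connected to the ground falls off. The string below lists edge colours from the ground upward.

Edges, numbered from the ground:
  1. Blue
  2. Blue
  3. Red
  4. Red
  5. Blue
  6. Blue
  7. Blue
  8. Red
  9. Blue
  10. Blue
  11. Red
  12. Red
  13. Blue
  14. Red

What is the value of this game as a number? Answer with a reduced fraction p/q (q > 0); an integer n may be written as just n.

1 of 14 · B · max L 0 · min R +∞ => 1
2 of 14 · BB · max L 1 · min R +∞ => 2
3 of 14 · BBR · max L 1 · min R 2 => 3/2
4 of 14 · BBRR · max L 1 · min R 3/2 => 5/4
5 of 14 · BBRRB · max L 5/4 · min R 3/2 => 11/8
6 of 14 · BBRRBB · max L 11/8 · min R 3/2 => 23/16
7 of 14 · BBRRBBB · max L 23/16 · min R 3/2 => 47/32
8 of 14 · BBRRBBBR · max L 23/16 · min R 47/32 => 93/64
9 of 14 · BBRRBBBRB · max L 93/64 · min R 47/32 => 187/128
10 of 14 · BBRRBBBRBB · max L 187/128 · min R 47/32 => 375/256
11 of 14 · BBRRBBBRBBR · max L 187/128 · min R 375/256 => 749/512
12 of 14 · BBRRBBBRBBRR · max L 187/128 · min R 749/512 => 1497/1024
13 of 14 · BBRRBBBRBBRRB · max L 1497/1024 · min R 749/512 => 2995/2048
14 of 14 · BBRRBBBRBBRRBR · max L 1497/1024 · min R 2995/2048 => 5989/4096

5989/4096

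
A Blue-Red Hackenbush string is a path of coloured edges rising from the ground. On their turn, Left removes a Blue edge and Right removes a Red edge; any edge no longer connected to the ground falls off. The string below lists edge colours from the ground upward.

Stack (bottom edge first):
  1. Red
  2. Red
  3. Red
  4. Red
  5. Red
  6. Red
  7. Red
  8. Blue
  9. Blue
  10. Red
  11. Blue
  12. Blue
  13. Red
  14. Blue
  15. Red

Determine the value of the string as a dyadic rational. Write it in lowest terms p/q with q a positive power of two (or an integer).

step 1: add Red to get R; options L={ · } R={ 0 } ⇒ -1
step 2: add Red to get RR; options L={ · } R={ -1; 0 } ⇒ -2
step 3: add Red to get RRR; options L={ · } R={ -2; -1; 0 } ⇒ -3
step 4: add Red to get RRRR; options L={ · } R={ -3; -2; -1; 0 } ⇒ -4
step 5: add Red to get RRRRR; options L={ · } R={ -4; -3; -2; -1; 0 } ⇒ -5
step 6: add Red to get RRRRRR; options L={ · } R={ -5; -4; -3; -2; -1; 0 } ⇒ -6
step 7: add Red to get RRRRRRR; options L={ · } R={ -6; -5; -4; -3; -2; -1; 0 } ⇒ -7
step 8: add Blue to get RRRRRRRB; options L={ -7 } R={ -6; -5; -4; -3; -2; -1; 0 } ⇒ -13/2
step 9: add Blue to get RRRRRRRBB; options L={ -7; -13/2 } R={ -6; -5; -4; -3; -2; -1; 0 } ⇒ -25/4
step 10: add Red to get RRRRRRRBBR; options L={ -7; -13/2 } R={ -25/4; -6; -5; -4; -3; -2; -1; 0 } ⇒ -51/8
step 11: add Blue to get RRRRRRRBBRB; options L={ -7; -13/2; -51/8 } R={ -25/4; -6; -5; -4; -3; -2; -1; 0 } ⇒ -101/16
step 12: add Blue to get RRRRRRRBBRBB; options L={ -7; -13/2; -51/8; -101/16 } R={ -25/4; -6; -5; -4; -3; -2; -1; 0 } ⇒ -201/32
step 13: add Red to get RRRRRRRBBRBBR; options L={ -7; -13/2; -51/8; -101/16 } R={ -201/32; -25/4; -6; -5; -4; -3; -2; -1; 0 } ⇒ -403/64
step 14: add Blue to get RRRRRRRBBRBBRB; options L={ -7; -13/2; -51/8; -101/16; -403/64 } R={ -201/32; -25/4; -6; -5; -4; -3; -2; -1; 0 } ⇒ -805/128
step 15: add Red to get RRRRRRRBBRBBRBR; options L={ -7; -13/2; -51/8; -101/16; -403/64 } R={ -805/128; -201/32; -25/4; -6; -5; -4; -3; -2; -1; 0 } ⇒ -1611/256

-1611/256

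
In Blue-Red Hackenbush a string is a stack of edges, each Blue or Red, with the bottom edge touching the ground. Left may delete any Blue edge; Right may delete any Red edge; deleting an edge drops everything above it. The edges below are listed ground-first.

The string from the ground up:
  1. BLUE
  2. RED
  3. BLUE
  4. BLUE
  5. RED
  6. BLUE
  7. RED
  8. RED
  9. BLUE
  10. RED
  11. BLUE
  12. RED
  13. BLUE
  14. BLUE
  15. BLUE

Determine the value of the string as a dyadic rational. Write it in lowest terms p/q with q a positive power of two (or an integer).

Recurse on prefixes of the 15-edge string BLUE RED BLUE BLUE RED BLUE RED RED BLUE RED BLUE RED BLUE BLUE BLUE:
1 of 15 · B · max L 0 · min R +∞ → 1
2 of 15 · BR · max L 0 · min R 1 → 1/2
3 of 15 · BRB · max L 1/2 · min R 1 → 3/4
4 of 15 · BRBB · max L 3/4 · min R 1 → 7/8
5 of 15 · BRBBR · max L 3/4 · min R 7/8 → 13/16
6 of 15 · BRBBRB · max L 13/16 · min R 7/8 → 27/32
7 of 15 · BRBBRBR · max L 13/16 · min R 27/32 → 53/64
8 of 15 · BRBBRBRR · max L 13/16 · min R 53/64 → 105/128
9 of 15 · BRBBRBRRB · max L 105/128 · min R 53/64 → 211/256
10 of 15 · BRBBRBRRBR · max L 105/128 · min R 211/256 → 421/512
11 of 15 · BRBBRBRRBRB · max L 421/512 · min R 211/256 → 843/1024
12 of 15 · BRBBRBRRBRBR · max L 421/512 · min R 843/1024 → 1685/2048
13 of 15 · BRBBRBRRBRBRB · max L 1685/2048 · min R 843/1024 → 3371/4096
14 of 15 · BRBBRBRRBRBRBB · max L 3371/4096 · min R 843/1024 → 6743/8192
15 of 15 · BRBBRBRRBRBRBBB · max L 6743/8192 · min R 843/1024 → 13487/16384

13487/16384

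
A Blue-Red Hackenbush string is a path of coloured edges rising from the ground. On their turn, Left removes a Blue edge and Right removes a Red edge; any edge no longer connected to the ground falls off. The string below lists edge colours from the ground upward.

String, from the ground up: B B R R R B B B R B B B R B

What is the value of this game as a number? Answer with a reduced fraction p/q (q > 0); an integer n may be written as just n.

5051/4096

Prefix values for B B R R R B B B R B B B R B via {L|R} + simplicity:
B: Left { 0 }, Right { · } so simplest 1
BB: Left { 0,1 }, Right { · } so simplest 2
BBR: Left { 0,1 }, Right { 2 } so simplest 3/2
BBRR: Left { 0,1 }, Right { 3/2,2 } so simplest 5/4
BBRRR: Left { 0,1 }, Right { 5/4,3/2,2 } so simplest 9/8
BBRRRB: Left { 0,1,9/8 }, Right { 5/4,3/2,2 } so simplest 19/16
BBRRRBB: Left { 0,1,9/8,19/16 }, Right { 5/4,3/2,2 } so simplest 39/32
BBRRRBBB: Left { 0,1,9/8,19/16,39/32 }, Right { 5/4,3/2,2 } so simplest 79/64
BBRRRBBBR: Left { 0,1,9/8,19/16,39/32 }, Right { 79/64,5/4,3/2,2 } so simplest 157/128
BBRRRBBBRB: Left { 0,1,9/8,19/16,39/32,157/128 }, Right { 79/64,5/4,3/2,2 } so simplest 315/256
BBRRRBBBRBB: Left { 0,1,9/8,19/16,39/32,157/128,315/256 }, Right { 79/64,5/4,3/2,2 } so simplest 631/512
BBRRRBBBRBBB: Left { 0,1,9/8,19/16,39/32,157/128,315/256,631/512 }, Right { 79/64,5/4,3/2,2 } so simplest 1263/1024
BBRRRBBBRBBBR: Left { 0,1,9/8,19/16,39/32,157/128,315/256,631/512 }, Right { 1263/1024,79/64,5/4,3/2,2 } so simplest 2525/2048
BBRRRBBBRBBBRB: Left { 0,1,9/8,19/16,39/32,157/128,315/256,631/512,2525/2048 }, Right { 1263/1024,79/64,5/4,3/2,2 } so simplest 5051/4096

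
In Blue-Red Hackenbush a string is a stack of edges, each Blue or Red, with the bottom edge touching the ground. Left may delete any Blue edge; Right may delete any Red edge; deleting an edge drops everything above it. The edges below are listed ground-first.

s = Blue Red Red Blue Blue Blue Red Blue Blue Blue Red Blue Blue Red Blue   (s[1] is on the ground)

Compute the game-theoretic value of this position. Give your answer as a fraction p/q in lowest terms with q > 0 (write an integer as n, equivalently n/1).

7643/16384

B: Left { 0 }, Right {  } ⇒ simplest 1
BR: Left { 0 }, Right { 1 } ⇒ simplest 1/2
BRR: Left { 0 }, Right { 1/2, 1 } ⇒ simplest 1/4
BRRB: Left { 0, 1/4 }, Right { 1/2, 1 } ⇒ simplest 3/8
BRRBB: Left { 0, 1/4, 3/8 }, Right { 1/2, 1 } ⇒ simplest 7/16
BRRBBB: Left { 0, 1/4, 3/8, 7/16 }, Right { 1/2, 1 } ⇒ simplest 15/32
BRRBBBR: Left { 0, 1/4, 3/8, 7/16 }, Right { 15/32, 1/2, 1 } ⇒ simplest 29/64
BRRBBBRB: Left { 0, 1/4, 3/8, 7/16, 29/64 }, Right { 15/32, 1/2, 1 } ⇒ simplest 59/128
BRRBBBRBB: Left { 0, 1/4, 3/8, 7/16, 29/64, 59/128 }, Right { 15/32, 1/2, 1 } ⇒ simplest 119/256
BRRBBBRBBB: Left { 0, 1/4, 3/8, 7/16, 29/64, 59/128, 119/256 }, Right { 15/32, 1/2, 1 } ⇒ simplest 239/512
BRRBBBRBBBR: Left { 0, 1/4, 3/8, 7/16, 29/64, 59/128, 119/256 }, Right { 239/512, 15/32, 1/2, 1 } ⇒ simplest 477/1024
BRRBBBRBBBRB: Left { 0, 1/4, 3/8, 7/16, 29/64, 59/128, 119/256, 477/1024 }, Right { 239/512, 15/32, 1/2, 1 } ⇒ simplest 955/2048
BRRBBBRBBBRBB: Left { 0, 1/4, 3/8, 7/16, 29/64, 59/128, 119/256, 477/1024, 955/2048 }, Right { 239/512, 15/32, 1/2, 1 } ⇒ simplest 1911/4096
BRRBBBRBBBRBBR: Left { 0, 1/4, 3/8, 7/16, 29/64, 59/128, 119/256, 477/1024, 955/2048 }, Right { 1911/4096, 239/512, 15/32, 1/2, 1 } ⇒ simplest 3821/8192
BRRBBBRBBBRBBRB: Left { 0, 1/4, 3/8, 7/16, 29/64, 59/128, 119/256, 477/1024, 955/2048, 3821/8192 }, Right { 1911/4096, 239/512, 15/32, 1/2, 1 } ⇒ simplest 7643/16384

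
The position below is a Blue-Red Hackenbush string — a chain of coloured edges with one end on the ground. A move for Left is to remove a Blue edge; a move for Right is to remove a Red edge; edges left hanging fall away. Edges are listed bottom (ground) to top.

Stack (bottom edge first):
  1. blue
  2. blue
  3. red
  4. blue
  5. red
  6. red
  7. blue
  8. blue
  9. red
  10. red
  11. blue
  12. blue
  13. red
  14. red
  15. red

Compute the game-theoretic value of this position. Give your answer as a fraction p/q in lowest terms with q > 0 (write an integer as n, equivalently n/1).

13105/8192

Prefix values for blue blue red blue red red blue blue red red blue blue red red red via {L|R} + simplicity:
v_1 [b]  L=[0]  R=[—]  -> 1
v_2 [bb]  L=[0, 1]  R=[—]  -> 2
v_3 [bbr]  L=[0, 1]  R=[2]  -> 3/2
v_4 [bbrb]  L=[0, 1, 3/2]  R=[2]  -> 7/4
v_5 [bbrbr]  L=[0, 1, 3/2]  R=[7/4, 2]  -> 13/8
v_6 [bbrbrr]  L=[0, 1, 3/2]  R=[13/8, 7/4, 2]  -> 25/16
v_7 [bbrbrrb]  L=[0, 1, 3/2, 25/16]  R=[13/8, 7/4, 2]  -> 51/32
v_8 [bbrbrrbb]  L=[0, 1, 3/2, 25/16, 51/32]  R=[13/8, 7/4, 2]  -> 103/64
v_9 [bbrbrrbbr]  L=[0, 1, 3/2, 25/16, 51/32]  R=[103/64, 13/8, 7/4, 2]  -> 205/128
v_10 [bbrbrrbbrr]  L=[0, 1, 3/2, 25/16, 51/32]  R=[205/128, 103/64, 13/8, 7/4, 2]  -> 409/256
v_11 [bbrbrrbbrrb]  L=[0, 1, 3/2, 25/16, 51/32, 409/256]  R=[205/128, 103/64, 13/8, 7/4, 2]  -> 819/512
v_12 [bbrbrrbbrrbb]  L=[0, 1, 3/2, 25/16, 51/32, 409/256, 819/512]  R=[205/128, 103/64, 13/8, 7/4, 2]  -> 1639/1024
v_13 [bbrbrrbbrrbbr]  L=[0, 1, 3/2, 25/16, 51/32, 409/256, 819/512]  R=[1639/1024, 205/128, 103/64, 13/8, 7/4, 2]  -> 3277/2048
v_14 [bbrbrrbbrrbbrr]  L=[0, 1, 3/2, 25/16, 51/32, 409/256, 819/512]  R=[3277/2048, 1639/1024, 205/128, 103/64, 13/8, 7/4, 2]  -> 6553/4096
v_15 [bbrbrrbbrrbbrrr]  L=[0, 1, 3/2, 25/16, 51/32, 409/256, 819/512]  R=[6553/4096, 3277/2048, 1639/1024, 205/128, 103/64, 13/8, 7/4, 2]  -> 13105/8192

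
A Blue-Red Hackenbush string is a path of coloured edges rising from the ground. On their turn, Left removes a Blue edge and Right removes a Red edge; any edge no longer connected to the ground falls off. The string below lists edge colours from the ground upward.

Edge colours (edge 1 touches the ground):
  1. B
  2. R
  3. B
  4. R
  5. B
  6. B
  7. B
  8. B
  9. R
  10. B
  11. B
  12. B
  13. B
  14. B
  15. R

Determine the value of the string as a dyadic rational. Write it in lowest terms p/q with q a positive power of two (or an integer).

v_1 [B]  L=[0]  R=[—]  = 1
v_2 [BR]  L=[0]  R=[1]  = 1/2
v_3 [BRB]  L=[0 1/2]  R=[1]  = 3/4
v_4 [BRBR]  L=[0 1/2]  R=[3/4 1]  = 5/8
v_5 [BRBRB]  L=[0 1/2 5/8]  R=[3/4 1]  = 11/16
v_6 [BRBRBB]  L=[0 1/2 5/8 11/16]  R=[3/4 1]  = 23/32
v_7 [BRBRBBB]  L=[0 1/2 5/8 11/16 23/32]  R=[3/4 1]  = 47/64
v_8 [BRBRBBBB]  L=[0 1/2 5/8 11/16 23/32 47/64]  R=[3/4 1]  = 95/128
v_9 [BRBRBBBBR]  L=[0 1/2 5/8 11/16 23/32 47/64]  R=[95/128 3/4 1]  = 189/256
v_10 [BRBRBBBBRB]  L=[0 1/2 5/8 11/16 23/32 47/64 189/256]  R=[95/128 3/4 1]  = 379/512
v_11 [BRBRBBBBRBB]  L=[0 1/2 5/8 11/16 23/32 47/64 189/256 379/512]  R=[95/128 3/4 1]  = 759/1024
v_12 [BRBRBBBBRBBB]  L=[0 1/2 5/8 11/16 23/32 47/64 189/256 379/512 759/1024]  R=[95/128 3/4 1]  = 1519/2048
v_13 [BRBRBBBBRBBBB]  L=[0 1/2 5/8 11/16 23/32 47/64 189/256 379/512 759/1024 1519/2048]  R=[95/128 3/4 1]  = 3039/4096
v_14 [BRBRBBBBRBBBBB]  L=[0 1/2 5/8 11/16 23/32 47/64 189/256 379/512 759/1024 1519/2048 3039/4096]  R=[95/128 3/4 1]  = 6079/8192
v_15 [BRBRBBBBRBBBBBR]  L=[0 1/2 5/8 11/16 23/32 47/64 189/256 379/512 759/1024 1519/2048 3039/4096]  R=[6079/8192 95/128 3/4 1]  = 12157/16384

12157/16384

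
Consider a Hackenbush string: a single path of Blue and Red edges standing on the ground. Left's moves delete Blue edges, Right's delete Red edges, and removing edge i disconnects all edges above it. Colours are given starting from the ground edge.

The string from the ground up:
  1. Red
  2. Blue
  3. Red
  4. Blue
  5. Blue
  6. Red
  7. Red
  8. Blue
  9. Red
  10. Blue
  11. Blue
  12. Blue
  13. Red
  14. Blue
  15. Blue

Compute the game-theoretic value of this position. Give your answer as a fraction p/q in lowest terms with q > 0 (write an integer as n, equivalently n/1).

-9865/16384

R: Left { none }, Right { 0 } so simplest -1
RB: Left { -1 }, Right { 0 } so simplest -1/2
RBR: Left { -1 }, Right { -1/2; 0 } so simplest -3/4
RBRB: Left { -1; -3/4 }, Right { -1/2; 0 } so simplest -5/8
RBRBB: Left { -1; -3/4; -5/8 }, Right { -1/2; 0 } so simplest -9/16
RBRBBR: Left { -1; -3/4; -5/8 }, Right { -9/16; -1/2; 0 } so simplest -19/32
RBRBBRR: Left { -1; -3/4; -5/8 }, Right { -19/32; -9/16; -1/2; 0 } so simplest -39/64
RBRBBRRB: Left { -1; -3/4; -5/8; -39/64 }, Right { -19/32; -9/16; -1/2; 0 } so simplest -77/128
RBRBBRRBR: Left { -1; -3/4; -5/8; -39/64 }, Right { -77/128; -19/32; -9/16; -1/2; 0 } so simplest -155/256
RBRBBRRBRB: Left { -1; -3/4; -5/8; -39/64; -155/256 }, Right { -77/128; -19/32; -9/16; -1/2; 0 } so simplest -309/512
RBRBBRRBRBB: Left { -1; -3/4; -5/8; -39/64; -155/256; -309/512 }, Right { -77/128; -19/32; -9/16; -1/2; 0 } so simplest -617/1024
RBRBBRRBRBBB: Left { -1; -3/4; -5/8; -39/64; -155/256; -309/512; -617/1024 }, Right { -77/128; -19/32; -9/16; -1/2; 0 } so simplest -1233/2048
RBRBBRRBRBBBR: Left { -1; -3/4; -5/8; -39/64; -155/256; -309/512; -617/1024 }, Right { -1233/2048; -77/128; -19/32; -9/16; -1/2; 0 } so simplest -2467/4096
RBRBBRRBRBBBRB: Left { -1; -3/4; -5/8; -39/64; -155/256; -309/512; -617/1024; -2467/4096 }, Right { -1233/2048; -77/128; -19/32; -9/16; -1/2; 0 } so simplest -4933/8192
RBRBBRRBRBBBRBB: Left { -1; -3/4; -5/8; -39/64; -155/256; -309/512; -617/1024; -2467/4096; -4933/8192 }, Right { -1233/2048; -77/128; -19/32; -9/16; -1/2; 0 } so simplest -9865/16384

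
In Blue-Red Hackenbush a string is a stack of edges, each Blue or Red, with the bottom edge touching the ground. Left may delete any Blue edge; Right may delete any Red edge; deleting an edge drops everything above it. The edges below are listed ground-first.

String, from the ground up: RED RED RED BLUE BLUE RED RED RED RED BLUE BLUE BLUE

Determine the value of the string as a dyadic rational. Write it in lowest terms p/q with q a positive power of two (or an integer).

Build G(s[:k]) for k = 1..12, string s = RED RED RED BLUE BLUE RED RED RED RED BLUE BLUE BLUE.
G_1 [R]  L=[∅]  R=[0]  gives -1
G_2 [RR]  L=[∅]  R=[-1, 0]  gives -2
G_3 [RRR]  L=[∅]  R=[-2, -1, 0]  gives -3
G_4 [RRRB]  L=[-3]  R=[-2, -1, 0]  gives -5/2
G_5 [RRRBB]  L=[-3, -5/2]  R=[-2, -1, 0]  gives -9/4
G_6 [RRRBBR]  L=[-3, -5/2]  R=[-9/4, -2, -1, 0]  gives -19/8
G_7 [RRRBBRR]  L=[-3, -5/2]  R=[-19/8, -9/4, -2, -1, 0]  gives -39/16
G_8 [RRRBBRRR]  L=[-3, -5/2]  R=[-39/16, -19/8, -9/4, -2, -1, 0]  gives -79/32
G_9 [RRRBBRRRR]  L=[-3, -5/2]  R=[-79/32, -39/16, -19/8, -9/4, -2, -1, 0]  gives -159/64
G_10 [RRRBBRRRRB]  L=[-3, -5/2, -159/64]  R=[-79/32, -39/16, -19/8, -9/4, -2, -1, 0]  gives -317/128
G_11 [RRRBBRRRRBB]  L=[-3, -5/2, -159/64, -317/128]  R=[-79/32, -39/16, -19/8, -9/4, -2, -1, 0]  gives -633/256
G_12 [RRRBBRRRRBBB]  L=[-3, -5/2, -159/64, -317/128, -633/256]  R=[-79/32, -39/16, -19/8, -9/4, -2, -1, 0]  gives -1265/512

-1265/512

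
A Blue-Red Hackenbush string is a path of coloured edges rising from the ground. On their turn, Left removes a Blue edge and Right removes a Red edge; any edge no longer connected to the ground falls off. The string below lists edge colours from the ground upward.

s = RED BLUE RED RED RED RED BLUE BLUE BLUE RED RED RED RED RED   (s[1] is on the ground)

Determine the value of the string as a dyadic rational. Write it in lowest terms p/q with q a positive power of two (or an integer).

-7743/8192

Recurse on prefixes of the 14-edge string RED BLUE RED RED RED RED BLUE BLUE BLUE RED RED RED RED RED:
1 of 14 · R · max L −∞ · min R 0 so -1
2 of 14 · RB · max L -1 · min R 0 so -1/2
3 of 14 · RBR · max L -1 · min R -1/2 so -3/4
4 of 14 · RBRR · max L -1 · min R -3/4 so -7/8
5 of 14 · RBRRR · max L -1 · min R -7/8 so -15/16
6 of 14 · RBRRRR · max L -1 · min R -15/16 so -31/32
7 of 14 · RBRRRRB · max L -31/32 · min R -15/16 so -61/64
8 of 14 · RBRRRRBB · max L -61/64 · min R -15/16 so -121/128
9 of 14 · RBRRRRBBB · max L -121/128 · min R -15/16 so -241/256
10 of 14 · RBRRRRBBBR · max L -121/128 · min R -241/256 so -483/512
11 of 14 · RBRRRRBBBRR · max L -121/128 · min R -483/512 so -967/1024
12 of 14 · RBRRRRBBBRRR · max L -121/128 · min R -967/1024 so -1935/2048
13 of 14 · RBRRRRBBBRRRR · max L -121/128 · min R -1935/2048 so -3871/4096
14 of 14 · RBRRRRBBBRRRRR · max L -121/128 · min R -3871/4096 so -7743/8192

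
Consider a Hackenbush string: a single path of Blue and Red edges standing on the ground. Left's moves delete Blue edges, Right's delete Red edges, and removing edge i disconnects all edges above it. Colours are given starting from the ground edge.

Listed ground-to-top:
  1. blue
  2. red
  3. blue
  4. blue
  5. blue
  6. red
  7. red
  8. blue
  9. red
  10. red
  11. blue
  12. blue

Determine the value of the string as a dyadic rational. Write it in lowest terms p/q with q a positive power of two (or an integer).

edge 1 of 12 (blue): { 0 |  } — 1
edge 2 of 12 (red): { 0 | 1 } — 1/2
edge 3 of 12 (blue): { 0 1/2 | 1 } — 3/4
edge 4 of 12 (blue): { 0 1/2 3/4 | 1 } — 7/8
edge 5 of 12 (blue): { 0 1/2 3/4 7/8 | 1 } — 15/16
edge 6 of 12 (red): { 0 1/2 3/4 7/8 | 15/16 1 } — 29/32
edge 7 of 12 (red): { 0 1/2 3/4 7/8 | 29/32 15/16 1 } — 57/64
edge 8 of 12 (blue): { 0 1/2 3/4 7/8 57/64 | 29/32 15/16 1 } — 115/128
edge 9 of 12 (red): { 0 1/2 3/4 7/8 57/64 | 115/128 29/32 15/16 1 } — 229/256
edge 10 of 12 (red): { 0 1/2 3/4 7/8 57/64 | 229/256 115/128 29/32 15/16 1 } — 457/512
edge 11 of 12 (blue): { 0 1/2 3/4 7/8 57/64 457/512 | 229/256 115/128 29/32 15/16 1 } — 915/1024
edge 12 of 12 (blue): { 0 1/2 3/4 7/8 57/64 457/512 915/1024 | 229/256 115/128 29/32 15/16 1 } — 1831/2048

1831/2048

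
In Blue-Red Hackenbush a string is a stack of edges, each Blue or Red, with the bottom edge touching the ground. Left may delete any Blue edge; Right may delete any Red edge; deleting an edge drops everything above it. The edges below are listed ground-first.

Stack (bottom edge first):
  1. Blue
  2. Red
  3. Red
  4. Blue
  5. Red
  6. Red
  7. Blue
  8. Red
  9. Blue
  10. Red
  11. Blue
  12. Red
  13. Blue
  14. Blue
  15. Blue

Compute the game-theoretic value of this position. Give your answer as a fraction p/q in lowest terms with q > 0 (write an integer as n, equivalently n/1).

step 1: add Blue to get B; options L={ 0 } R={ ∅ } = 1
step 2: add Red to get BR; options L={ 0 } R={ 1 } = 1/2
step 3: add Red to get BRR; options L={ 0 } R={ 1/2 1 } = 1/4
step 4: add Blue to get BRRB; options L={ 0 1/4 } R={ 1/2 1 } = 3/8
step 5: add Red to get BRRBR; options L={ 0 1/4 } R={ 3/8 1/2 1 } = 5/16
step 6: add Red to get BRRBRR; options L={ 0 1/4 } R={ 5/16 3/8 1/2 1 } = 9/32
step 7: add Blue to get BRRBRRB; options L={ 0 1/4 9/32 } R={ 5/16 3/8 1/2 1 } = 19/64
step 8: add Red to get BRRBRRBR; options L={ 0 1/4 9/32 } R={ 19/64 5/16 3/8 1/2 1 } = 37/128
step 9: add Blue to get BRRBRRBRB; options L={ 0 1/4 9/32 37/128 } R={ 19/64 5/16 3/8 1/2 1 } = 75/256
step 10: add Red to get BRRBRRBRBR; options L={ 0 1/4 9/32 37/128 } R={ 75/256 19/64 5/16 3/8 1/2 1 } = 149/512
step 11: add Blue to get BRRBRRBRBRB; options L={ 0 1/4 9/32 37/128 149/512 } R={ 75/256 19/64 5/16 3/8 1/2 1 } = 299/1024
step 12: add Red to get BRRBRRBRBRBR; options L={ 0 1/4 9/32 37/128 149/512 } R={ 299/1024 75/256 19/64 5/16 3/8 1/2 1 } = 597/2048
step 13: add Blue to get BRRBRRBRBRBRB; options L={ 0 1/4 9/32 37/128 149/512 597/2048 } R={ 299/1024 75/256 19/64 5/16 3/8 1/2 1 } = 1195/4096
step 14: add Blue to get BRRBRRBRBRBRBB; options L={ 0 1/4 9/32 37/128 149/512 597/2048 1195/4096 } R={ 299/1024 75/256 19/64 5/16 3/8 1/2 1 } = 2391/8192
step 15: add Blue to get BRRBRRBRBRBRBBB; options L={ 0 1/4 9/32 37/128 149/512 597/2048 1195/4096 2391/8192 } R={ 299/1024 75/256 19/64 5/16 3/8 1/2 1 } = 4783/16384

4783/16384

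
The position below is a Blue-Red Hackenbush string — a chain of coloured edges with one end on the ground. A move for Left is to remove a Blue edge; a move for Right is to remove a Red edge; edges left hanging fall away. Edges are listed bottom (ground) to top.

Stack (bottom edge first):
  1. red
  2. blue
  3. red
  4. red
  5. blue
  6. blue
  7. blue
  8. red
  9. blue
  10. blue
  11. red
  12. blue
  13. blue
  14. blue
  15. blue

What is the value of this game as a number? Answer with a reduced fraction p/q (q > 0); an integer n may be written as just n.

-12577/16384

1 of 15 · r · max L −∞ · min R 0 => -1
2 of 15 · rb · max L -1 · min R 0 => -1/2
3 of 15 · rbr · max L -1 · min R -1/2 => -3/4
4 of 15 · rbrr · max L -1 · min R -3/4 => -7/8
5 of 15 · rbrrb · max L -7/8 · min R -3/4 => -13/16
6 of 15 · rbrrbb · max L -13/16 · min R -3/4 => -25/32
7 of 15 · rbrrbbb · max L -25/32 · min R -3/4 => -49/64
8 of 15 · rbrrbbbr · max L -25/32 · min R -49/64 => -99/128
9 of 15 · rbrrbbbrb · max L -99/128 · min R -49/64 => -197/256
10 of 15 · rbrrbbbrbb · max L -197/256 · min R -49/64 => -393/512
11 of 15 · rbrrbbbrbbr · max L -197/256 · min R -393/512 => -787/1024
12 of 15 · rbrrbbbrbbrb · max L -787/1024 · min R -393/512 => -1573/2048
13 of 15 · rbrrbbbrbbrbb · max L -1573/2048 · min R -393/512 => -3145/4096
14 of 15 · rbrrbbbrbbrbbb · max L -3145/4096 · min R -393/512 => -6289/8192
15 of 15 · rbrrbbbrbbrbbbb · max L -6289/8192 · min R -393/512 => -12577/16384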